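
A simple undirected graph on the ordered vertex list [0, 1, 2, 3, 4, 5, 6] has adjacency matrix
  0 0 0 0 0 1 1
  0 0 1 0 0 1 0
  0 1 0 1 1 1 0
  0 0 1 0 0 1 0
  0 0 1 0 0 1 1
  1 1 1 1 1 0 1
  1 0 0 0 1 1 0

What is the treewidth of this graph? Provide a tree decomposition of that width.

Treewidth 2.
One optimal decomposition is:
Bags: B1 = {2, 4, 5}  B2 = {1, 2, 5}  B3 = {2, 3, 5}  B4 = {4, 5, 6}  B5 = {0, 5, 6}
Tree: B1–B2, B2–B3, B1–B4, B4–B5

Each bag holds 3 vertices, so the decomposition has width 2, which upper-bounds the treewidth. Conversely, {0, 5, 6} is a clique of size 3, and the vertices of any clique must share a bag in every tree decomposition; so some bag has ≥ 3 vertices and tw(G) ≥ 2. Hence tw(G) = 2 exactly.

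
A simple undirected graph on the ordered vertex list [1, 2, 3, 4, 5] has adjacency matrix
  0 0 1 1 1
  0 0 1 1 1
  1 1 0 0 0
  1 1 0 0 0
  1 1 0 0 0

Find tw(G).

A width-2 tree decomposition is:
Bags: B1 = {1, 2, 4}  B2 = {1, 2, 3}  B3 = {1, 2, 5}
Tree: B1–B2, B2–B3
Every bag has size at most 3, so the width is 3 − 1 = 2 and tw(G) ≤ 2. Since 2–4–1–3–2 is a cycle in G, G is not acyclic. Forests are exactly the graphs of treewidth ≤ 1, so tw(G) ≥ 2. Therefore the treewidth is 2.

2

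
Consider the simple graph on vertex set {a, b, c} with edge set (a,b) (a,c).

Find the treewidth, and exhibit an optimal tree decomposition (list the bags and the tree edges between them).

Each bag holds 2 vertices, so the decomposition has width 1, which upper-bounds the treewidth. G has an edge, so its treewidth is at least 1. Combining the bounds, tw(G) = 1.

Treewidth 1.
One optimal decomposition is:
Bags: B1 = {a, c}  B2 = {a, b}
Tree: B1–B2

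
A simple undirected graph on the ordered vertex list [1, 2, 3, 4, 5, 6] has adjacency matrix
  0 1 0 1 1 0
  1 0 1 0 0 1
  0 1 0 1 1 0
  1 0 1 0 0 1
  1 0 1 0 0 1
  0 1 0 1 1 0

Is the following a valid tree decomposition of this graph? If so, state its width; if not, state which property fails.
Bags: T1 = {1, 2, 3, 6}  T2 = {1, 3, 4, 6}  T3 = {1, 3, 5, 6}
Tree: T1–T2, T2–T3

Every vertex of G appears in some bag (union = {1, 2, 3, 4, 5, 6}); every edge is covered by a bag; and for each vertex v the set of bags containing v is connected in the bag tree. The decomposition is therefore valid. The largest bag has 4 vertices, so the width is 3.

Yes; width 3.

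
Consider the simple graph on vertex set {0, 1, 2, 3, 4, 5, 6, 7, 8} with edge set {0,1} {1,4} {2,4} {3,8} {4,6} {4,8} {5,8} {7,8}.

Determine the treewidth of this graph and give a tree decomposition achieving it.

Treewidth 1.
One optimal decomposition is:
Bags: B1 = {2, 4}  B2 = {4, 6}  B3 = {1, 4}  B4 = {4, 8}  B5 = {3, 8}  B6 = {5, 8}  B7 = {0, 1}  B8 = {7, 8}
Tree: B1–B2, B1–B3, B1–B4, B4–B5, B5–B6, B3–B7, B6–B8

Every bag has size at most 2, so the width is 2 − 1 = 1 and tw(G) ≤ 1. Since G has at least one edge (e.g. 4–2), it is not an edgeless graph, so tw(G) ≥ 1. Hence tw(G) = 1 exactly.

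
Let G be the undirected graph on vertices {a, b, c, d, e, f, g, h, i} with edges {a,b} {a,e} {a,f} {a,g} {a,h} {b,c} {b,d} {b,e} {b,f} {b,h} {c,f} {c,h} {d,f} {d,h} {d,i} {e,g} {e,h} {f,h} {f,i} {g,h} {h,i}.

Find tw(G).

3

A width-3 tree decomposition is:
Bags: B1 = {b, d, f, h}  B2 = {a, b, f, h}  B3 = {b, c, f, h}  B4 = {a, b, e, h}  B5 = {a, e, g, h}  B6 = {d, f, h, i}
Tree: B1–B2, B1–B3, B2–B4, B4–B5, B1–B6
Every bag has size at most 4, so the width is 4 − 1 = 3 and tw(G) ≤ 3. Conversely, {a, e, g, h} is a clique of size 4, and the vertices of any clique must share a bag in every tree decomposition; so some bag has ≥ 4 vertices and tw(G) ≥ 3. The upper and lower bounds meet at 3, so that is the treewidth.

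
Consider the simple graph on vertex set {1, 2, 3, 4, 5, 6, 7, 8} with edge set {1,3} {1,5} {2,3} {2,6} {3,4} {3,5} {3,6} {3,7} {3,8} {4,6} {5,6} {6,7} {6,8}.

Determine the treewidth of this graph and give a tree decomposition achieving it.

Treewidth 2.
Bags: B1 = {3, 5, 6}  B2 = {3, 6, 7}  B3 = {1, 3, 5}  B4 = {2, 3, 6}  B5 = {3, 4, 6}  B6 = {3, 6, 8}
Tree: B1–B2, B1–B3, B1–B4, B4–B5, B4–B6

The largest bag has 3 vertices, giving width 2; this decomposition certifies tw(G) ≤ 2. On the other hand G contains the 3-clique {1, 3, 5}. A clique must lie in a single bag of any decomposition, so no decomposition can have width below 2. Therefore the treewidth is 2.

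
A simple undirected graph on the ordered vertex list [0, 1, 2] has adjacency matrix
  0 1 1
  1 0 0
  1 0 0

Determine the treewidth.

1

A width-1 tree decomposition is:
Bags: B1 = {0, 1}  B2 = {0, 2}
Tree: B1–B2
The largest bag has 2 vertices, giving width 1; this decomposition certifies tw(G) ≤ 1. G has an edge, so its treewidth is at least 1. Hence tw(G) = 1 exactly.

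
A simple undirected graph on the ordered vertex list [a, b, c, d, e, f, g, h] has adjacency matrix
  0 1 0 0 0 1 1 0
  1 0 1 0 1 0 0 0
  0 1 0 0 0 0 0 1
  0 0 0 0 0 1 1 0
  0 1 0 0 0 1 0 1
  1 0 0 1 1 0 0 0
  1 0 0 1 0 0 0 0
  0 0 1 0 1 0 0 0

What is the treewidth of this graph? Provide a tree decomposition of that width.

Treewidth 2.
Bags: B1 = {d, f, g}  B2 = {a, f, g}  B3 = {a, e, f}  B4 = {a, b, e}  B5 = {b, e, h}  B6 = {b, c, h}
Tree: B1–B2, B2–B3, B3–B4, B4–B5, B5–B6

The largest bag has 3 vertices, giving width 2; this decomposition certifies tw(G) ≤ 2. The edges d–g–a–f–d form a cycle, so G is not a tree and its treewidth is at least 2. Combining the bounds, tw(G) = 2.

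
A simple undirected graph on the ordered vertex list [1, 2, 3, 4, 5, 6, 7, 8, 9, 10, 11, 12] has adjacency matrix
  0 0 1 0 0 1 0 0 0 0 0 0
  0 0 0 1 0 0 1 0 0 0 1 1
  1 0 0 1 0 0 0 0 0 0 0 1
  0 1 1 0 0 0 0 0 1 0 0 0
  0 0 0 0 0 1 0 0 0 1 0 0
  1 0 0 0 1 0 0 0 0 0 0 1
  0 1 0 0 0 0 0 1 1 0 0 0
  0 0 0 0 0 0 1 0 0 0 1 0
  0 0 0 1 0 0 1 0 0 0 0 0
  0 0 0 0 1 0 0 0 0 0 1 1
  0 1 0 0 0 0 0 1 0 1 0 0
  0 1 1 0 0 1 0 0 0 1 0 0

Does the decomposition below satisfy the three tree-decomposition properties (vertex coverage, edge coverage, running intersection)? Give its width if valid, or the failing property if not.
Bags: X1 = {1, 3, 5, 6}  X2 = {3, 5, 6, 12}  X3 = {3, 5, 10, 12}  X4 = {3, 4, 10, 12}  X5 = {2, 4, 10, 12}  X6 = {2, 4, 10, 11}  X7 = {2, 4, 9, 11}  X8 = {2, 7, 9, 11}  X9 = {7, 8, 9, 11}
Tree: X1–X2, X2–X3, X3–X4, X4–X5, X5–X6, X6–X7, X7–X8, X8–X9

Checking the three conditions: (i) the bags cover all of {1, 2, 3, 4, 5, 6, 7, 8, 9, 10, 11, 12}; (ii) for each edge, some bag contains both endpoints; (iii) the bags containing any fixed vertex form a subtree. All hold, so the decomposition is valid with width 4 − 1 = 3.

Yes; width 3.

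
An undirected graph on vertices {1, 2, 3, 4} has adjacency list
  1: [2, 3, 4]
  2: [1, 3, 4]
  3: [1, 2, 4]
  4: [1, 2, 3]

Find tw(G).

A width-3 tree decomposition is:
Bags: B1 = {1, 2, 3, 4}
Tree: (single bag)
With just one bag of size 4, the width is 4 − 1 = 3, so tw(G) ≤ 3. For the lower bound, the 4 vertices {1, 2, 3, 4} are pairwise adjacent, and any tree decomposition puts a clique entirely inside one bag — forcing width ≥ 3. Therefore the treewidth is 3.

3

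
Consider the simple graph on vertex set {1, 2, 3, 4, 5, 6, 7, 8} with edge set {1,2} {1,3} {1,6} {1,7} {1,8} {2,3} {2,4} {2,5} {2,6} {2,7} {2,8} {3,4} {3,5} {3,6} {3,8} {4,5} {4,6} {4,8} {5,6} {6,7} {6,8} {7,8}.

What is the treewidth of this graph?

4

A width-4 tree decomposition is:
Bags: B1 = {1, 2, 3, 6, 8}  B2 = {2, 3, 4, 6, 8}  B3 = {2, 3, 4, 5, 6}  B4 = {1, 2, 6, 7, 8}
Tree: B1–B2, B2–B3, B1–B4
Each bag holds 5 vertices, so the decomposition has width 4, which upper-bounds the treewidth. For the lower bound, the 5 vertices {1, 2, 3, 6, 8} are pairwise adjacent, and any tree decomposition puts a clique entirely inside one bag — forcing width ≥ 4. The upper and lower bounds meet at 4, so that is the treewidth.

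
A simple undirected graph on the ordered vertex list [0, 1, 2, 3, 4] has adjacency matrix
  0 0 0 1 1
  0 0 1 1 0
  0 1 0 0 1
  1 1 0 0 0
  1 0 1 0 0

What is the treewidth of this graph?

A width-2 tree decomposition is:
Bags: B1 = {1, 2, 4}  B2 = {1, 3, 4}  B3 = {0, 3, 4}
Tree: B1–B2, B2–B3
The largest bag has 3 vertices, giving width 2; this decomposition certifies tw(G) ≤ 2. The edges 4–2–1–3–0–4 form a cycle, so G is not a tree and its treewidth is at least 2. Combining the bounds, tw(G) = 2.

2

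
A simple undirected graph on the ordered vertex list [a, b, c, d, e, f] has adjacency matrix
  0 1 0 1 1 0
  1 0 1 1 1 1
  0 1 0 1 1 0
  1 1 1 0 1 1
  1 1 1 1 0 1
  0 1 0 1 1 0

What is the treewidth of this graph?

3

A width-3 tree decomposition is:
Bags: B1 = {a, b, d, e}  B2 = {b, d, e, f}  B3 = {b, c, d, e}
Tree: B1–B2, B2–B3
Each bag holds 4 vertices, so the decomposition has width 3, which upper-bounds the treewidth. For the lower bound, the 4 vertices {a, b, d, e} are pairwise adjacent, and any tree decomposition puts a clique entirely inside one bag — forcing width ≥ 3. Hence tw(G) = 3 exactly.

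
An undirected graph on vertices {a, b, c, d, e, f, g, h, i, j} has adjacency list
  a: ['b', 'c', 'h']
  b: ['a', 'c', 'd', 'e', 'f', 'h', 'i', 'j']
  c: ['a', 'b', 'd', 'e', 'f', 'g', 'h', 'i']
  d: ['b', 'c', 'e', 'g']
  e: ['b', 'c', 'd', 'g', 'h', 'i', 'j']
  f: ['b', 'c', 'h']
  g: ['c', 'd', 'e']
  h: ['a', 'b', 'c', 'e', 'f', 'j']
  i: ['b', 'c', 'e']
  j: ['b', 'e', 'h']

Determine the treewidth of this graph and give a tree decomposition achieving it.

Treewidth 3.
One such decomposition:
Bags: B1 = {b, c, d, e}  B2 = {b, c, e, h}  B3 = {b, c, f, h}  B4 = {b, c, e, i}  B5 = {a, b, c, h}  B6 = {c, d, e, g}  B7 = {b, e, h, j}
Tree: B1–B2, B2–B3, B2–B4, B3–B5, B1–B6, B2–B7

Every bag has size at most 4, so the width is 4 − 1 = 3 and tw(G) ≤ 3. Conversely, {c, d, e, g} is a clique of size 4, and the vertices of any clique must share a bag in every tree decomposition; so some bag has ≥ 4 vertices and tw(G) ≥ 3. Combining the bounds, tw(G) = 3.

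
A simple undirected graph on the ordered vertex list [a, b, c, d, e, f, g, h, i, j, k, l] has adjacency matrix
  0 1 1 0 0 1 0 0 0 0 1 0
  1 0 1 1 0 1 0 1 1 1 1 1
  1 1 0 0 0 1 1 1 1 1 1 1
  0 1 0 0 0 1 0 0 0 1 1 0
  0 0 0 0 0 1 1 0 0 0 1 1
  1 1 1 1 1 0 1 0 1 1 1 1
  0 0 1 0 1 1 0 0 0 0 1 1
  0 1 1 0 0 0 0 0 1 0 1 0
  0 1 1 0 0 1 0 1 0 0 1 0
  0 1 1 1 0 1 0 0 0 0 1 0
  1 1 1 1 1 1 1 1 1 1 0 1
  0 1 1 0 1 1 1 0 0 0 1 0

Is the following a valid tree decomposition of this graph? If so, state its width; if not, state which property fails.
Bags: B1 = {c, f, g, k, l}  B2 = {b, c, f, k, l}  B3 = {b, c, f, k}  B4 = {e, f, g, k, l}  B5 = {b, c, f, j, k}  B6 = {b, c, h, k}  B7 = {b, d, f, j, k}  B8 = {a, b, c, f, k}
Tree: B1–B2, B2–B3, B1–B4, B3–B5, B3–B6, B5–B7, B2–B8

A tree decomposition must satisfy three properties: every vertex lies in some bag; for every edge, both endpoints lie together in some bag; and for every vertex, the bags containing it form a connected subtree. Here vertex i appears in no bag, so the decomposition is invalid.

No — vertex i appears in no bag.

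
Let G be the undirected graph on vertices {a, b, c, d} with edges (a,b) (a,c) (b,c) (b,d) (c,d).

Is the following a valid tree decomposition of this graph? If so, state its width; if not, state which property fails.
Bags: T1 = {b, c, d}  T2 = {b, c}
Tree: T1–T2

No — vertex a appears in no bag.

A tree decomposition must satisfy three properties: every vertex lies in some bag; for every edge, both endpoints lie together in some bag; and for every vertex, the bags containing it form a connected subtree. Here vertex a appears in no bag, so the decomposition is invalid.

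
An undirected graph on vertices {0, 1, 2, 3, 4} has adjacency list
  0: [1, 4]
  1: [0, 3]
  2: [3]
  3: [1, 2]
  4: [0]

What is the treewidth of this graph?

A width-1 tree decomposition is:
Bags: B1 = {0, 4}  B2 = {0, 1}  B3 = {1, 3}  B4 = {2, 3}
Tree: B1–B2, B2–B3, B3–B4
Each bag holds 2 vertices, so the decomposition has width 1, which upper-bounds the treewidth. Any graph with an edge has treewidth ≥ 1, and G has the edge 4–0. Combining the bounds, tw(G) = 1.

1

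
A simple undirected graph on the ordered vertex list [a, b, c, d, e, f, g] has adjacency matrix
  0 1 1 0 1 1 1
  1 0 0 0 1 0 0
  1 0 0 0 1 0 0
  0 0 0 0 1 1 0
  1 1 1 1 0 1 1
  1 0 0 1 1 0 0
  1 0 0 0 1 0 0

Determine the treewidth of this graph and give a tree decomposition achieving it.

Treewidth 2.
One such decomposition:
Bags: B1 = {a, b, e}  B2 = {a, c, e}  B3 = {a, e, g}  B4 = {a, e, f}  B5 = {d, e, f}
Tree: B1–B2, B1–B3, B2–B4, B4–B5

Every bag has size at most 3, so the width is 3 − 1 = 2 and tw(G) ≤ 2. Conversely, {d, e, f} is a clique of size 3, and the vertices of any clique must share a bag in every tree decomposition; so some bag has ≥ 3 vertices and tw(G) ≥ 2. Combining the bounds, tw(G) = 2.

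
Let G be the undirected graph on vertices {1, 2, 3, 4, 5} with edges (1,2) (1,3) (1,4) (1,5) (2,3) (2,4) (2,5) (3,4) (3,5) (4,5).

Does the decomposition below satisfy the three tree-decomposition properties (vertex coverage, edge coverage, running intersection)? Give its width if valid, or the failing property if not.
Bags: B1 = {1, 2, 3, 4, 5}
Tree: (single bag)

Every vertex of G appears in some bag (union = {1, 2, 3, 4, 5}); every edge is covered by a bag; and for each vertex v the set of bags containing v is connected in the bag tree. The decomposition is therefore valid. The largest bag has 5 vertices, so the width is 4.

Yes; width 4.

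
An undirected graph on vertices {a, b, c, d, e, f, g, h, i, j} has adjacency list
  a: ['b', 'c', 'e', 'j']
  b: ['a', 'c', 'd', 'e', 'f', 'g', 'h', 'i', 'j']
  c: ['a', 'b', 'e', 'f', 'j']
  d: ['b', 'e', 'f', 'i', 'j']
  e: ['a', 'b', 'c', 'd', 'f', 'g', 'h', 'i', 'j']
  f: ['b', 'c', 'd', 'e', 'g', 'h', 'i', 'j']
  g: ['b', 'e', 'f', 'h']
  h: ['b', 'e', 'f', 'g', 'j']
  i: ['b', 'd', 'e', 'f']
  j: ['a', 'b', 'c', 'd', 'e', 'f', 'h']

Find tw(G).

A width-4 tree decomposition is:
Bags: B1 = {b, c, e, f, j}  B2 = {b, e, f, h, j}  B3 = {b, e, f, g, h}  B4 = {a, b, c, e, j}  B5 = {b, d, e, f, j}  B6 = {b, d, e, f, i}
Tree: B1–B2, B2–B3, B1–B4, B2–B5, B5–B6
The largest bag has 5 vertices, giving width 4; this decomposition certifies tw(G) ≤ 4. For the lower bound, the 5 vertices {a, b, c, e, j} are pairwise adjacent, and any tree decomposition puts a clique entirely inside one bag — forcing width ≥ 4. Hence tw(G) = 4 exactly.

4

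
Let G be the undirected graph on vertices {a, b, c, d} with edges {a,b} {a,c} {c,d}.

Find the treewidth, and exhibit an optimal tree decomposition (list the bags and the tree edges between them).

Every bag has size at most 2, so the width is 2 − 1 = 1 and tw(G) ≤ 1. Any graph with an edge has treewidth ≥ 1, and G has the edge d–c. The upper and lower bounds meet at 1, so that is the treewidth.

Treewidth 1.
Bags: B1 = {c, d}  B2 = {a, c}  B3 = {a, b}
Tree: B1–B2, B2–B3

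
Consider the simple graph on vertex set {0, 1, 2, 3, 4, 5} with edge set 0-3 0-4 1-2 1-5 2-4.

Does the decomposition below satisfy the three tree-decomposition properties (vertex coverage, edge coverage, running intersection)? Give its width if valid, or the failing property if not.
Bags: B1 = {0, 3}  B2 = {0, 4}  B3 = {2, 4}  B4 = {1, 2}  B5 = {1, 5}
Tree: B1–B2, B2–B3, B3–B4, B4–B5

Yes; width 1.

Every vertex of G appears in some bag (union = {0, 1, 2, 3, 4, 5}); every edge is covered by a bag; and for each vertex v the set of bags containing v is connected in the bag tree. The decomposition is therefore valid. The largest bag has 2 vertices, so the width is 1.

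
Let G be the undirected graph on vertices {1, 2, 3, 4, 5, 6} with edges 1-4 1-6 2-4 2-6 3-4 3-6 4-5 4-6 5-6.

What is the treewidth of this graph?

2

A width-2 tree decomposition is:
Bags: B1 = {1, 4, 6}  B2 = {2, 4, 6}  B3 = {4, 5, 6}  B4 = {3, 4, 6}
Tree: B1–B2, B1–B3, B1–B4
Each bag holds 3 vertices, so the decomposition has width 2, which upper-bounds the treewidth. On the other hand G contains the 3-clique {1, 4, 6}. A clique must lie in a single bag of any decomposition, so no decomposition can have width below 2. The upper and lower bounds meet at 2, so that is the treewidth.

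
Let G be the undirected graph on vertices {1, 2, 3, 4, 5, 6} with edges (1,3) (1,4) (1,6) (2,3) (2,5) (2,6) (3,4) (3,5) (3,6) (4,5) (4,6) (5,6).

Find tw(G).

3

A width-3 tree decomposition is:
Bags: B1 = {2, 3, 5, 6}  B2 = {3, 4, 5, 6}  B3 = {1, 3, 4, 6}
Tree: B1–B2, B2–B3
Every bag has size at most 4, so the width is 4 − 1 = 3 and tw(G) ≤ 3. Conversely, {2, 3, 5, 6} is a clique of size 4, and the vertices of any clique must share a bag in every tree decomposition; so some bag has ≥ 4 vertices and tw(G) ≥ 3. Therefore the treewidth is 3.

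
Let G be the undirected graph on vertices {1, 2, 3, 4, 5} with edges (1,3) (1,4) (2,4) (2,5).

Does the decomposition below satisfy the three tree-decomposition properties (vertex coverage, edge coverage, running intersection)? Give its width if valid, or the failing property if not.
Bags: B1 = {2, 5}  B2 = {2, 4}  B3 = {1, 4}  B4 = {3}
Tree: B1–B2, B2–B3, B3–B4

A tree decomposition must satisfy three properties: every vertex lies in some bag; for every edge, both endpoints lie together in some bag; and for every vertex, the bags containing it form a connected subtree. Here edge (1,3) lies in no bag, so the decomposition is invalid.

No — edge (1,3) lies in no bag.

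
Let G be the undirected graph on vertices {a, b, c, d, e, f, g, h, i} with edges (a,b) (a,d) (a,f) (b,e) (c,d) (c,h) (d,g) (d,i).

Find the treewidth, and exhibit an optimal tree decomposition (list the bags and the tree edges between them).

Treewidth 1.
One such decomposition:
Bags: B1 = {a, d}  B2 = {d, i}  B3 = {a, b}  B4 = {d, g}  B5 = {c, d}  B6 = {c, h}  B7 = {a, f}  B8 = {b, e}
Tree: B1–B2, B1–B3, B1–B4, B2–B5, B5–B6, B3–B7, B3–B8

Each bag holds 2 vertices, so the decomposition has width 1, which upper-bounds the treewidth. G has an edge, so its treewidth is at least 1. Combining the bounds, tw(G) = 1.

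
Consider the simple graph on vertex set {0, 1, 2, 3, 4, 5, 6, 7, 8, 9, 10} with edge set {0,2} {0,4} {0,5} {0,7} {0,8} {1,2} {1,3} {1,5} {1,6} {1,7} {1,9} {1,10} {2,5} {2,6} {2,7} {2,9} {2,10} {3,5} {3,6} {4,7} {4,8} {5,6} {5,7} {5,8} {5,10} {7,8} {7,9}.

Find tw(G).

3

A width-3 tree decomposition is:
Bags: B1 = {0, 4, 7, 8}  B2 = {0, 5, 7, 8}  B3 = {0, 2, 5, 7}  B4 = {1, 2, 5, 7}  B5 = {1, 2, 5, 6}  B6 = {1, 3, 5, 6}  B7 = {1, 2, 7, 9}  B8 = {1, 2, 5, 10}
Tree: B1–B2, B2–B3, B3–B4, B4–B5, B5–B6, B4–B7, B4–B8
The largest bag has 4 vertices, giving width 3; this decomposition certifies tw(G) ≤ 3. On the other hand G contains the 4-clique {1, 2, 7, 9}. A clique must lie in a single bag of any decomposition, so no decomposition can have width below 3. The upper and lower bounds meet at 3, so that is the treewidth.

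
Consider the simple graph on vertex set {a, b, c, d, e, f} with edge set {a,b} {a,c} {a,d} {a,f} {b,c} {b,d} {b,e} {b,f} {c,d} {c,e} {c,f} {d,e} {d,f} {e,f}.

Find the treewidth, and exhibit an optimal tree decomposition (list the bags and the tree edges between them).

Treewidth 4.
Bags: B1 = {b, c, d, e, f}  B2 = {a, b, c, d, f}
Tree: B1–B2

Every bag has size at most 5, so the width is 5 − 1 = 4 and tw(G) ≤ 4. Conversely, {b, c, d, e, f} is a clique of size 5, and the vertices of any clique must share a bag in every tree decomposition; so some bag has ≥ 5 vertices and tw(G) ≥ 4. Hence tw(G) = 4 exactly.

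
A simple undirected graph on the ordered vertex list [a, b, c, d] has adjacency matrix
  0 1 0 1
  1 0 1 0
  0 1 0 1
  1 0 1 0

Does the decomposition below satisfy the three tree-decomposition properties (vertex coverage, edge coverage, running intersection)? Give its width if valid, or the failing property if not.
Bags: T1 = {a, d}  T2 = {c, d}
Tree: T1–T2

No — vertex b appears in no bag.

A tree decomposition must satisfy three properties: every vertex lies in some bag; for every edge, both endpoints lie together in some bag; and for every vertex, the bags containing it form a connected subtree. Here vertex b appears in no bag, so the decomposition is invalid.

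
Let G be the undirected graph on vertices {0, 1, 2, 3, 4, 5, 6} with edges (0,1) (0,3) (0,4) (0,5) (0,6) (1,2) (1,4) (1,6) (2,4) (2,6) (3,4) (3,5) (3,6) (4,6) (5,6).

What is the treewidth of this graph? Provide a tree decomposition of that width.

The largest bag has 4 vertices, giving width 3; this decomposition certifies tw(G) ≤ 3. Conversely, {0, 1, 4, 6} is a clique of size 4, and the vertices of any clique must share a bag in every tree decomposition; so some bag has ≥ 4 vertices and tw(G) ≥ 3. Therefore the treewidth is 3.

Treewidth 3.
One optimal decomposition is:
Bags: B1 = {0, 1, 4, 6}  B2 = {0, 3, 4, 6}  B3 = {1, 2, 4, 6}  B4 = {0, 3, 5, 6}
Tree: B1–B2, B1–B3, B2–B4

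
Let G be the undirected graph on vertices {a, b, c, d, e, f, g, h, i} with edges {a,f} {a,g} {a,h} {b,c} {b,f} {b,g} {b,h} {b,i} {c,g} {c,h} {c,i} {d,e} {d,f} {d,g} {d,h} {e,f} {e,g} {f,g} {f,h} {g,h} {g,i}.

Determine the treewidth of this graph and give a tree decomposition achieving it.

Treewidth 3.
One such decomposition:
Bags: B1 = {a, f, g, h}  B2 = {b, f, g, h}  B3 = {d, f, g, h}  B4 = {b, c, g, h}  B5 = {b, c, g, i}  B6 = {d, e, f, g}
Tree: B1–B2, B2–B3, B2–B4, B4–B5, B3–B6

Each bag holds 4 vertices, so the decomposition has width 3, which upper-bounds the treewidth. Conversely, {b, c, g, h} is a clique of size 4, and the vertices of any clique must share a bag in every tree decomposition; so some bag has ≥ 4 vertices and tw(G) ≥ 3. The upper and lower bounds meet at 3, so that is the treewidth.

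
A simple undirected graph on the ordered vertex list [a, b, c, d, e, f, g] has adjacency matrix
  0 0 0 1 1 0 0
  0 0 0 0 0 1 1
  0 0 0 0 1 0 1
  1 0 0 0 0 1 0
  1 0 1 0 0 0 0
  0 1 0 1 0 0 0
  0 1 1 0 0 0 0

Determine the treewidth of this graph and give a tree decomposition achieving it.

The largest bag has 3 vertices, giving width 2; this decomposition certifies tw(G) ≤ 2. Since c–g–b–f–d–a–e–c is a cycle in G, G is not acyclic. Forests are exactly the graphs of treewidth ≤ 1, so tw(G) ≥ 2. Therefore the treewidth is 2.

Treewidth 2.
Bags: B1 = {b, c, g}  B2 = {b, c, f}  B3 = {c, d, f}  B4 = {a, c, d}  B5 = {a, c, e}
Tree: B1–B2, B2–B3, B3–B4, B4–B5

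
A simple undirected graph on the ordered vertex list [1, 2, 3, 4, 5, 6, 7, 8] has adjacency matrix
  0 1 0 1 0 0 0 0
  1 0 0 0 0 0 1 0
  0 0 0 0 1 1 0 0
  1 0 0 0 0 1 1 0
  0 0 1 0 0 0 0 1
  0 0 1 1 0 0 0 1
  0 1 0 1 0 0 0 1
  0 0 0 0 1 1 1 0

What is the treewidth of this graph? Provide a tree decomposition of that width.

Each bag holds 3 vertices, so the decomposition has width 2, which upper-bounds the treewidth. The edges 1–2–7–4–1 form a cycle, so G is not a tree and its treewidth is at least 2. Therefore the treewidth is 2.

Treewidth 2.
One optimal decomposition is:
Bags: B1 = {1, 2, 4}  B2 = {2, 4, 7}  B3 = {4, 6, 7}  B4 = {6, 7, 8}  B5 = {3, 6, 8}  B6 = {3, 5, 8}
Tree: B1–B2, B2–B3, B3–B4, B4–B5, B5–B6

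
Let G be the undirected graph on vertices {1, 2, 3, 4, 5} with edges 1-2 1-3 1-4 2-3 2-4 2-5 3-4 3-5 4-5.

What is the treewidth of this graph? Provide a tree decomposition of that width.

Treewidth 3.
One such decomposition:
Bags: B1 = {1, 2, 3, 4}  B2 = {2, 3, 4, 5}
Tree: B1–B2

Each bag holds 4 vertices, so the decomposition has width 3, which upper-bounds the treewidth. For the lower bound, the 4 vertices {1, 2, 3, 4} are pairwise adjacent, and any tree decomposition puts a clique entirely inside one bag — forcing width ≥ 3. Hence tw(G) = 3 exactly.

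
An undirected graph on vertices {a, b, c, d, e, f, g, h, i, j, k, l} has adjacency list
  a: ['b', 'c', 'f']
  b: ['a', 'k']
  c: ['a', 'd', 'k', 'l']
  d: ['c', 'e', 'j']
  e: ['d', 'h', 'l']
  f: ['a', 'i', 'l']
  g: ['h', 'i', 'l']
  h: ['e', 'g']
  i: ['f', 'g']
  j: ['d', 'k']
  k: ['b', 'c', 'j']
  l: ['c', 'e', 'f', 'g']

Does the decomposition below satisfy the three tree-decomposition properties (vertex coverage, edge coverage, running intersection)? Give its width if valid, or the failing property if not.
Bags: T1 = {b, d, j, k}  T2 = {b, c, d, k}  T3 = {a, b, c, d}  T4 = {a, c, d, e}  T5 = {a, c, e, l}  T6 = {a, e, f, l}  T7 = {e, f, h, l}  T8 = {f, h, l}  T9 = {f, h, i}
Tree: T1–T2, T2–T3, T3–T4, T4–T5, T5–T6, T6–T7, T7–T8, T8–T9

A tree decomposition must satisfy three properties: every vertex lies in some bag; for every edge, both endpoints lie together in some bag; and for every vertex, the bags containing it form a connected subtree. Here vertex g appears in no bag, so the decomposition is invalid.

No — vertex g appears in no bag.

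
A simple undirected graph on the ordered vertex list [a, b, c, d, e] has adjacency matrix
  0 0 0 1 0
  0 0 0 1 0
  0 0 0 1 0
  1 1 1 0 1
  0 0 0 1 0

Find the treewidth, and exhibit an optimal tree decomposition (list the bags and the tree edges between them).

The largest bag has 2 vertices, giving width 1; this decomposition certifies tw(G) ≤ 1. Since G has at least one edge (e.g. a–d), it is not an edgeless graph, so tw(G) ≥ 1. Hence tw(G) = 1 exactly.

Treewidth 1.
One optimal decomposition is:
Bags: B1 = {a, d}  B2 = {c, d}  B3 = {b, d}  B4 = {d, e}
Tree: B1–B2, B1–B3, B1–B4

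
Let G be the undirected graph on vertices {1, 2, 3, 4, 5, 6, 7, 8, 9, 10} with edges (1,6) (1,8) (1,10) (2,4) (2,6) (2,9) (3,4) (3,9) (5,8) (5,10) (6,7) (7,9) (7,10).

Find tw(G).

A width-2 tree decomposition is:
Bags: B1 = {3, 4, 9}  B2 = {2, 4, 9}  B3 = {2, 7, 9}  B4 = {2, 6, 7}  B5 = {6, 7, 10}  B6 = {1, 6, 10}  B7 = {1, 5, 10}  B8 = {1, 5, 8}
Tree: B1–B2, B2–B3, B3–B4, B4–B5, B5–B6, B6–B7, B7–B8
Each bag holds 3 vertices, so the decomposition has width 2, which upper-bounds the treewidth. The edges 3–4–2–9–3 form a cycle, so G is not a tree and its treewidth is at least 2. Hence tw(G) = 2 exactly.

2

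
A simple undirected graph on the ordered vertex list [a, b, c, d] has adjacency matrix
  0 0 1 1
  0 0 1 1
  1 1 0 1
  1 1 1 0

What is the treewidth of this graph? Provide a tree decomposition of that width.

Treewidth 2.
One optimal decomposition is:
Bags: B1 = {b, c, d}  B2 = {a, c, d}
Tree: B1–B2

Every bag has size at most 3, so the width is 3 − 1 = 2 and tw(G) ≤ 2. For the lower bound, the 3 vertices {a, c, d} are pairwise adjacent, and any tree decomposition puts a clique entirely inside one bag — forcing width ≥ 2. Hence tw(G) = 2 exactly.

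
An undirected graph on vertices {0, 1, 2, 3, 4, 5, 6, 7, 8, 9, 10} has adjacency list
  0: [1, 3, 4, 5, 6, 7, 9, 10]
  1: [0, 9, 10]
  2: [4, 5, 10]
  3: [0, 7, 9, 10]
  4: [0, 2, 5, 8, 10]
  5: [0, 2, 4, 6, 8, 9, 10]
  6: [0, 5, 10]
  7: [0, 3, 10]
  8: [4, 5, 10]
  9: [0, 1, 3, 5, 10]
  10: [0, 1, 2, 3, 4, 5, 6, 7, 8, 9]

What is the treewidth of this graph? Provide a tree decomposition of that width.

Every bag has size at most 4, so the width is 4 − 1 = 3 and tw(G) ≤ 3. Conversely, {0, 1, 9, 10} is a clique of size 4, and the vertices of any clique must share a bag in every tree decomposition; so some bag has ≥ 4 vertices and tw(G) ≥ 3. The upper and lower bounds meet at 3, so that is the treewidth.

Treewidth 3.
Bags: B1 = {0, 5, 9, 10}  B2 = {0, 1, 9, 10}  B3 = {0, 4, 5, 10}  B4 = {4, 5, 8, 10}  B5 = {0, 3, 9, 10}  B6 = {0, 3, 7, 10}  B7 = {0, 5, 6, 10}  B8 = {2, 4, 5, 10}
Tree: B1–B2, B1–B3, B3–B4, B2–B5, B5–B6, B3–B7, B3–B8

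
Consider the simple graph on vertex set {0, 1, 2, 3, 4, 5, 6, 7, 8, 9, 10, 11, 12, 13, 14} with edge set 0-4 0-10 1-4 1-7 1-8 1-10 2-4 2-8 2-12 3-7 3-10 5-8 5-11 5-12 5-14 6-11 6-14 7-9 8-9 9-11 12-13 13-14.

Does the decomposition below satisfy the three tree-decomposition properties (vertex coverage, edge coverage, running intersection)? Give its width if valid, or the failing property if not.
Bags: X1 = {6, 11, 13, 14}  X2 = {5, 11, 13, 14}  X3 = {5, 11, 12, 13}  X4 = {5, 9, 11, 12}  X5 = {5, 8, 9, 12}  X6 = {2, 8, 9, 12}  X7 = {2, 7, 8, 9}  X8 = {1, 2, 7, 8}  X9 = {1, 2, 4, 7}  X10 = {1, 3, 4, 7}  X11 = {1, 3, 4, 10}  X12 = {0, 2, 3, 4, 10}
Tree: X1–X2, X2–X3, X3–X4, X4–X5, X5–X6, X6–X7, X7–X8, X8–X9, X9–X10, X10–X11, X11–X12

A tree decomposition must satisfy three properties: every vertex lies in some bag; for every edge, both endpoints lie together in some bag; and for every vertex, the bags containing it form a connected subtree. Here bags containing vertex 2 are not connected in the tree, so the decomposition is invalid.

No — bags containing vertex 2 are not connected in the tree.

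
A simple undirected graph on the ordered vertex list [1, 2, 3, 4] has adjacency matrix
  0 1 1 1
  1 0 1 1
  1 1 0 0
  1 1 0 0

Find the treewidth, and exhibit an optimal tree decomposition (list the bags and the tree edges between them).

Treewidth 2.
One such decomposition:
Bags: B1 = {1, 2, 3}  B2 = {1, 2, 4}
Tree: B1–B2

The largest bag has 3 vertices, giving width 2; this decomposition certifies tw(G) ≤ 2. For the lower bound, the 3 vertices {1, 2, 3} are pairwise adjacent, and any tree decomposition puts a clique entirely inside one bag — forcing width ≥ 2. The upper and lower bounds meet at 2, so that is the treewidth.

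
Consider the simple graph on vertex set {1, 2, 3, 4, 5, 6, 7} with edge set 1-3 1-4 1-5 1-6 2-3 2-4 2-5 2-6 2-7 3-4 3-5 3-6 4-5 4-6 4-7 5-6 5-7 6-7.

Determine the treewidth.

A width-4 tree decomposition is:
Bags: B1 = {2, 3, 4, 5, 6}  B2 = {2, 4, 5, 6, 7}  B3 = {1, 3, 4, 5, 6}
Tree: B1–B2, B1–B3
The largest bag has 5 vertices, giving width 4; this decomposition certifies tw(G) ≤ 4. On the other hand G contains the 5-clique {1, 3, 4, 5, 6}. A clique must lie in a single bag of any decomposition, so no decomposition can have width below 4. The upper and lower bounds meet at 4, so that is the treewidth.

4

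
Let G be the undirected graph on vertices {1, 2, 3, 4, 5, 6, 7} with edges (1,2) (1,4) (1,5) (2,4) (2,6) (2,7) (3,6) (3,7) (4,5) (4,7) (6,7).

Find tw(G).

2

A width-2 tree decomposition is:
Bags: B1 = {2, 4, 7}  B2 = {2, 6, 7}  B3 = {1, 2, 4}  B4 = {3, 6, 7}  B5 = {1, 4, 5}
Tree: B1–B2, B1–B3, B2–B4, B3–B5
The largest bag has 3 vertices, giving width 2; this decomposition certifies tw(G) ≤ 2. For the lower bound, the 3 vertices {1, 2, 4} are pairwise adjacent, and any tree decomposition puts a clique entirely inside one bag — forcing width ≥ 2. Therefore the treewidth is 2.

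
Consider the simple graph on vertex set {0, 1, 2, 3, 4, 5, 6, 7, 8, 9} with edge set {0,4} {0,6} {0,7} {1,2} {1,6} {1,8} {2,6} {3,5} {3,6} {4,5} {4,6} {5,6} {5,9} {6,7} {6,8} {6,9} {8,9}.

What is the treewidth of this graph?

2

A width-2 tree decomposition is:
Bags: B1 = {4, 5, 6}  B2 = {3, 5, 6}  B3 = {5, 6, 9}  B4 = {0, 4, 6}  B5 = {0, 6, 7}  B6 = {6, 8, 9}  B7 = {1, 6, 8}  B8 = {1, 2, 6}
Tree: B1–B2, B1–B3, B1–B4, B4–B5, B3–B6, B6–B7, B7–B8
Every bag has size at most 3, so the width is 3 − 1 = 2 and tw(G) ≤ 2. For the lower bound, the 3 vertices {0, 4, 6} are pairwise adjacent, and any tree decomposition puts a clique entirely inside one bag — forcing width ≥ 2. Therefore the treewidth is 2.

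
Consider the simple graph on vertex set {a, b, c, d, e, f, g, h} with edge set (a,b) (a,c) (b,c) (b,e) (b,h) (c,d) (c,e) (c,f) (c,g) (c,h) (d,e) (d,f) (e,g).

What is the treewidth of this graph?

2

A width-2 tree decomposition is:
Bags: B1 = {c, d, f}  B2 = {c, d, e}  B3 = {b, c, e}  B4 = {c, e, g}  B5 = {a, b, c}  B6 = {b, c, h}
Tree: B1–B2, B2–B3, B3–B4, B3–B5, B3–B6
Every bag has size at most 3, so the width is 3 − 1 = 2 and tw(G) ≤ 2. Conversely, {c, d, e} is a clique of size 3, and the vertices of any clique must share a bag in every tree decomposition; so some bag has ≥ 3 vertices and tw(G) ≥ 2. Hence tw(G) = 2 exactly.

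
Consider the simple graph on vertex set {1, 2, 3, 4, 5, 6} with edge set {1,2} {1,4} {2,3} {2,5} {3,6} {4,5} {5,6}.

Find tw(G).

2

A width-2 tree decomposition is:
Bags: B1 = {2, 3, 6}  B2 = {2, 5, 6}  B3 = {1, 2, 5}  B4 = {1, 4, 5}
Tree: B1–B2, B2–B3, B3–B4
Each bag holds 3 vertices, so the decomposition has width 2, which upper-bounds the treewidth. The edges 3–6–5–2–3 form a cycle, so G is not a tree and its treewidth is at least 2. Therefore the treewidth is 2.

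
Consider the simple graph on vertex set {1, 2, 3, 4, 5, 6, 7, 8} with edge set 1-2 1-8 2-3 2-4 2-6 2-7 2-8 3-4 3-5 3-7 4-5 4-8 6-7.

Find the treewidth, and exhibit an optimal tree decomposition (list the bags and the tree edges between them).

Every bag has size at most 3, so the width is 3 − 1 = 2 and tw(G) ≤ 2. For the lower bound, the 3 vertices {1, 2, 8} are pairwise adjacent, and any tree decomposition puts a clique entirely inside one bag — forcing width ≥ 2. Therefore the treewidth is 2.

Treewidth 2.
Bags: B1 = {2, 6, 7}  B2 = {2, 3, 7}  B3 = {2, 3, 4}  B4 = {3, 4, 5}  B5 = {2, 4, 8}  B6 = {1, 2, 8}
Tree: B1–B2, B2–B3, B3–B4, B3–B5, B5–B6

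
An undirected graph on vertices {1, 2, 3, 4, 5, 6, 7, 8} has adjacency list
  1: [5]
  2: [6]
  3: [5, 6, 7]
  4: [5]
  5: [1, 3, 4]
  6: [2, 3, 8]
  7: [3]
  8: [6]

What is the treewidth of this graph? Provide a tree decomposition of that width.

Treewidth 1.
One such decomposition:
Bags: B1 = {3, 6}  B2 = {2, 6}  B3 = {3, 5}  B4 = {1, 5}  B5 = {3, 7}  B6 = {4, 5}  B7 = {6, 8}
Tree: B1–B2, B1–B3, B3–B4, B3–B5, B3–B6, B2–B7

Every bag has size at most 2, so the width is 2 − 1 = 1 and tw(G) ≤ 1. Since G has at least one edge (e.g. 3–6), it is not an edgeless graph, so tw(G) ≥ 1. Hence tw(G) = 1 exactly.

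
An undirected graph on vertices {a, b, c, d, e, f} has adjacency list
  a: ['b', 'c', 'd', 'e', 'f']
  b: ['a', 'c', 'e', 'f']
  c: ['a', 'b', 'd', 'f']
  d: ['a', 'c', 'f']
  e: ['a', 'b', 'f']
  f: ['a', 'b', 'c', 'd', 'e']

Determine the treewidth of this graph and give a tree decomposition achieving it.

Treewidth 3.
One optimal decomposition is:
Bags: B1 = {a, b, c, f}  B2 = {a, c, d, f}  B3 = {a, b, e, f}
Tree: B1–B2, B1–B3

The largest bag has 4 vertices, giving width 3; this decomposition certifies tw(G) ≤ 3. On the other hand G contains the 4-clique {a, b, e, f}. A clique must lie in a single bag of any decomposition, so no decomposition can have width below 3. Hence tw(G) = 3 exactly.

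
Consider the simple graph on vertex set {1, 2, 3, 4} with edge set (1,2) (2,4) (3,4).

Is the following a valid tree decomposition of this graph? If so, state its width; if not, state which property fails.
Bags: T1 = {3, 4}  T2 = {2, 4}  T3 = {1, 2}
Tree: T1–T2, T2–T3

Yes; width 1.

Every vertex of G appears in some bag (union = {1, 2, 3, 4}); every edge is covered by a bag; and for each vertex v the set of bags containing v is connected in the bag tree. The decomposition is therefore valid. The largest bag has 2 vertices, so the width is 1.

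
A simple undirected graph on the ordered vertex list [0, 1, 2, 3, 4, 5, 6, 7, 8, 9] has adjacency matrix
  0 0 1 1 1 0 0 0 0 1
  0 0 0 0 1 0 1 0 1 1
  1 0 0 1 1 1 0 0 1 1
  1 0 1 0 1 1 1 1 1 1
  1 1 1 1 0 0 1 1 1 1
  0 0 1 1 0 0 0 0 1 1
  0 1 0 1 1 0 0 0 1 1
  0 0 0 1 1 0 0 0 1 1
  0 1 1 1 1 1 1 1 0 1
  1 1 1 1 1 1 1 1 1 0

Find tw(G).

A width-4 tree decomposition is:
Bags: B1 = {3, 4, 7, 8, 9}  B2 = {3, 4, 6, 8, 9}  B3 = {2, 3, 4, 8, 9}  B4 = {1, 4, 6, 8, 9}  B5 = {0, 2, 3, 4, 9}  B6 = {2, 3, 5, 8, 9}
Tree: B1–B2, B1–B3, B2–B4, B3–B5, B3–B6
Every bag has size at most 5, so the width is 5 − 1 = 4 and tw(G) ≤ 4. For the lower bound, the 5 vertices {1, 4, 6, 8, 9} are pairwise adjacent, and any tree decomposition puts a clique entirely inside one bag — forcing width ≥ 4. The upper and lower bounds meet at 4, so that is the treewidth.

4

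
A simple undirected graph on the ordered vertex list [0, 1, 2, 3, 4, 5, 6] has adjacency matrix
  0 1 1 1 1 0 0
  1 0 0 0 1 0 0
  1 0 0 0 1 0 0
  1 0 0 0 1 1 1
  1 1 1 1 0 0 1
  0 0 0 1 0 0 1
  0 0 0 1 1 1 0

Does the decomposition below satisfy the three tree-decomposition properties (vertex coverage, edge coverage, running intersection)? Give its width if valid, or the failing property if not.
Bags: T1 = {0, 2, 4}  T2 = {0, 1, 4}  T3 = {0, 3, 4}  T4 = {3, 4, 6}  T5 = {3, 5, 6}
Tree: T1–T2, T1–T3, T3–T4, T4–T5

Checking the three conditions: (i) the bags cover all of {0, 1, 2, 3, 4, 5, 6}; (ii) for each edge, some bag contains both endpoints; (iii) the bags containing any fixed vertex form a subtree. All hold, so the decomposition is valid with width 3 − 1 = 2.

Yes; width 2.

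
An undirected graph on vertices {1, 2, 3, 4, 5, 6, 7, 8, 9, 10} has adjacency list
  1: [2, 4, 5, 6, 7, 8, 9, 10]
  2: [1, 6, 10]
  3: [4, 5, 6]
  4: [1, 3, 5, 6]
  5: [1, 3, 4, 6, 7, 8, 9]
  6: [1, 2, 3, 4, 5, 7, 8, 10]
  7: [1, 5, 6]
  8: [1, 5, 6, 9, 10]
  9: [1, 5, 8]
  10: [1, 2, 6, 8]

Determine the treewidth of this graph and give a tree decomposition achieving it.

Treewidth 3.
One such decomposition:
Bags: B1 = {1, 6, 8, 10}  B2 = {1, 5, 6, 8}  B3 = {1, 5, 6, 7}  B4 = {1, 5, 8, 9}  B5 = {1, 2, 6, 10}  B6 = {1, 4, 5, 6}  B7 = {3, 4, 5, 6}
Tree: B1–B2, B2–B3, B2–B4, B1–B5, B2–B6, B6–B7

The largest bag has 4 vertices, giving width 3; this decomposition certifies tw(G) ≤ 3. On the other hand G contains the 4-clique {1, 5, 8, 9}. A clique must lie in a single bag of any decomposition, so no decomposition can have width below 3. Combining the bounds, tw(G) = 3.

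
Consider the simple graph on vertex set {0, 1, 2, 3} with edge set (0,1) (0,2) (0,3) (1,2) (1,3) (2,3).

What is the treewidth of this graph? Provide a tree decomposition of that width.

Treewidth 3.
One optimal decomposition is:
Bags: B1 = {0, 1, 2, 3}
Tree: (single bag)

With just one bag of size 4, the width is 4 − 1 = 3, so tw(G) ≤ 3. Conversely, {0, 1, 2, 3} is a clique of size 4, and the vertices of any clique must share a bag in every tree decomposition; so some bag has ≥ 4 vertices and tw(G) ≥ 3. The upper and lower bounds meet at 3, so that is the treewidth.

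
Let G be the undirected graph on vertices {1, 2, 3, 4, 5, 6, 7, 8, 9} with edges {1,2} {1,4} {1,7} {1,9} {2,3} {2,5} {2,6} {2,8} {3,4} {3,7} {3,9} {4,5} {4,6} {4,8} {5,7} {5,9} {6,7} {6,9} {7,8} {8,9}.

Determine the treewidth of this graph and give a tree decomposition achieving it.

The largest bag has 5 vertices, giving width 4; this decomposition certifies tw(G) ≤ 4. For the lower bound: the 5 vertex sets {2,3}, {7,8}, {1,9}, {4}, {5} are disjoint, each induces a connected subgraph, and every pair is joined by at least one edge of G. Contracting each set to a single vertex therefore yields K_{5} as a minor, and since treewidth is minor-monotone, tw(G) ≥ tw(K_{5}) = 4. Therefore the treewidth is 4.

Treewidth 4.
One optimal decomposition is:
Bags: B1 = {2, 3, 4, 7, 9}  B2 = {2, 4, 7, 8, 9}  B3 = {1, 2, 4, 7, 9}  B4 = {2, 4, 5, 7, 9}  B5 = {2, 4, 6, 7, 9}
Tree: B1–B2, B2–B3, B3–B4, B4–B5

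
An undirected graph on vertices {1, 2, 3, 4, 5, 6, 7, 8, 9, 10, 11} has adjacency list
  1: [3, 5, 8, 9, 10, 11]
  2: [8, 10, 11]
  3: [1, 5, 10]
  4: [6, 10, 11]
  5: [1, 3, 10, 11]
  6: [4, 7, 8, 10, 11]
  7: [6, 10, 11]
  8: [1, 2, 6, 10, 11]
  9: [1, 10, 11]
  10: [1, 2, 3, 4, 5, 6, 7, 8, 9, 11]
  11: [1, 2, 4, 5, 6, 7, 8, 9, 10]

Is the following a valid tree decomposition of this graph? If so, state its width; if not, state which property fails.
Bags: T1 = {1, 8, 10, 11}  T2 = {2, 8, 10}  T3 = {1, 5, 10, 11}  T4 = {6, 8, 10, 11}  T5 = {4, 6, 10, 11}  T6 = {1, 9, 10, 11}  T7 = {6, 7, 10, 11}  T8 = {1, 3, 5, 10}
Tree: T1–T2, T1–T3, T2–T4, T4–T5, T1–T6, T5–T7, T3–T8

No — edge (11,2) lies in no bag.

A tree decomposition must satisfy three properties: every vertex lies in some bag; for every edge, both endpoints lie together in some bag; and for every vertex, the bags containing it form a connected subtree. Here edge (11,2) lies in no bag, so the decomposition is invalid.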